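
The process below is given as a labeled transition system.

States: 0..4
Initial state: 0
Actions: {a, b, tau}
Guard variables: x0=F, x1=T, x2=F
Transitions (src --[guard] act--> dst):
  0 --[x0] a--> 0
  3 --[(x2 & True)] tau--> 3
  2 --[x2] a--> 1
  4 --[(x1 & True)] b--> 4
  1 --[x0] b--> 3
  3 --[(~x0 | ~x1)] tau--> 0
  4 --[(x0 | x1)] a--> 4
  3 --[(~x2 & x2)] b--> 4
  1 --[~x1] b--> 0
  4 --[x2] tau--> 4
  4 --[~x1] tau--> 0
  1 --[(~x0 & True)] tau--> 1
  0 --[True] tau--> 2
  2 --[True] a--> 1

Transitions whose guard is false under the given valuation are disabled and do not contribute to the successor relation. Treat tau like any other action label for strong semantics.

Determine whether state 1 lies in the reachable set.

Answer: REACHABLE

Trace:
Guard filter leaves 6 enabled edge(s).
Layer 0: {0}
Layer 1: {2}  now seen {0,2}
Layer 2: {1}  now seen {0,1,2}
R = {0,1,2}
Path to 1: tau·a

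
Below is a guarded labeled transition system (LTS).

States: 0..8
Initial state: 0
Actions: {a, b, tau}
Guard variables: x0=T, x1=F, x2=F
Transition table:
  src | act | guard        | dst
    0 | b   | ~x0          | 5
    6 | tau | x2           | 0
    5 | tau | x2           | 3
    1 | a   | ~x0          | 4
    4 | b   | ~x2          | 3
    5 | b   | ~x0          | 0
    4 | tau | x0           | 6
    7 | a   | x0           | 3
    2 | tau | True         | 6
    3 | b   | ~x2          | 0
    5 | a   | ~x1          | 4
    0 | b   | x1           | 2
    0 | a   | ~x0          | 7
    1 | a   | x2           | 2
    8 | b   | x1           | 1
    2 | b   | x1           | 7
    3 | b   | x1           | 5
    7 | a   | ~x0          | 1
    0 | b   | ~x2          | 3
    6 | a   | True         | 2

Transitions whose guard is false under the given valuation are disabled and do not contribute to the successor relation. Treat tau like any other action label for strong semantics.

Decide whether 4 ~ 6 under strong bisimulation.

Compute ~ classes (split until stable):
  π0 = {{0,1,2,3,4,5,6,7,8}}
  π1 = {{0,3},{1,8},{2},{4},{5,6,7}}
  π2 = {{0,3},{1,8},{2},{4},{5},{6},{7}}
7 equivalence class(es) (converged in 3)
4∈{4}, 6∈{6}

Answer: NOT BISIMILAR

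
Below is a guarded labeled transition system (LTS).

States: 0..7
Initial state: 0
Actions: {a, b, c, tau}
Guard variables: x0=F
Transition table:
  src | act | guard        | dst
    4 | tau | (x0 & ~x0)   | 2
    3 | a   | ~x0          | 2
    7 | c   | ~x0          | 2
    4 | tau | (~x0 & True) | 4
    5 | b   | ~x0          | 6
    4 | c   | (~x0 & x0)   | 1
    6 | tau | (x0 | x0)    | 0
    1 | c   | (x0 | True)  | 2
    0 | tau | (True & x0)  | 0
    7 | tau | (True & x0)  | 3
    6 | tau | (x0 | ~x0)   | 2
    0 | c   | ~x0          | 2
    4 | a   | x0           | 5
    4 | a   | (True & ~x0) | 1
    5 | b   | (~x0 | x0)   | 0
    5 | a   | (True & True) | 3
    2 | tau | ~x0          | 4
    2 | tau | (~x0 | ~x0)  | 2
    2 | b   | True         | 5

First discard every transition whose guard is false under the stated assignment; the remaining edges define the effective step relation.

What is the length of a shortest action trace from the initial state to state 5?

Breadth-first toward 5:
  Layer 0: {0}
  Layer 1: {2}
  Layer 2: {4,5}
5 enters at depth 2; path c·b

Answer: 2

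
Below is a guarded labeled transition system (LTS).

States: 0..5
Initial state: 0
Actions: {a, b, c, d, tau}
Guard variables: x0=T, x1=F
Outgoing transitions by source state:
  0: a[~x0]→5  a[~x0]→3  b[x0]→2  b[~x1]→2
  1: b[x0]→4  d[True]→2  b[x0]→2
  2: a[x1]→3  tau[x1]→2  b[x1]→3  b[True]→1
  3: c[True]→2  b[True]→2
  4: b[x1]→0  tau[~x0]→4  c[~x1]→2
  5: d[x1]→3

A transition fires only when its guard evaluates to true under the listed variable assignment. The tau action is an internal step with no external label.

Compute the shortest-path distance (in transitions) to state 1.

Answer: 2

Working:
Layered search for 1:
  depth 0: {0}
  depth 1: {2}
  depth 2: {1}
1 enters at depth 2; path b·b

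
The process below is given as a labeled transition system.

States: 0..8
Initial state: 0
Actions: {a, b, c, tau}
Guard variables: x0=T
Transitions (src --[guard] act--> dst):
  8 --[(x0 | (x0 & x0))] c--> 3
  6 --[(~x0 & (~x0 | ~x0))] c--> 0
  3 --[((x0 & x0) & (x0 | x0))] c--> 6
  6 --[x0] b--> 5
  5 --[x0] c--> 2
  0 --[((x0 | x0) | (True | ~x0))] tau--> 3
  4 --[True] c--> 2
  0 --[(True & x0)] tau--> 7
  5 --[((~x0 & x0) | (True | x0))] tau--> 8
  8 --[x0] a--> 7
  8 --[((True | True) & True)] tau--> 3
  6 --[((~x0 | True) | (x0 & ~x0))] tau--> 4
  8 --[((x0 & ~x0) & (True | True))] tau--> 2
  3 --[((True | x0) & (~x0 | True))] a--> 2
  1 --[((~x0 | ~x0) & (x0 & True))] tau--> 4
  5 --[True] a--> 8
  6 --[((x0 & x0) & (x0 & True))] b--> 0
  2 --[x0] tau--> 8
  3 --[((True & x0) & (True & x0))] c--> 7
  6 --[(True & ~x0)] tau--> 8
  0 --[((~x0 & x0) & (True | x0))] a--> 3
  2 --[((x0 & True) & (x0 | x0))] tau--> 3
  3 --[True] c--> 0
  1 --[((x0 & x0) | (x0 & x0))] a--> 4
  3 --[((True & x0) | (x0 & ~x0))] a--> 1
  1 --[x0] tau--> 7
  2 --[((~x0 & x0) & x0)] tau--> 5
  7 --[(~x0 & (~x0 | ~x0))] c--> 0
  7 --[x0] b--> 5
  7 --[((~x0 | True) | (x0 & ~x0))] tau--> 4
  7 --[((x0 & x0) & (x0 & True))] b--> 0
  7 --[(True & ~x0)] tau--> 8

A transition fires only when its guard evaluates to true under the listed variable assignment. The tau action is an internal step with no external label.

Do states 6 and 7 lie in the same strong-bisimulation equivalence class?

Bisimulation quotient by refinement:
  π0 = {{0,1,2,3,4,5,6,7,8}}
  π1 = {{0,2},{1},{3},{4},{5,8},{6,7}}
  π2 = {{0},{1},{2},{3},{4},{5},{6,7},{8}}
stable after 3 split(s): 8 block(s)
6∈{6,7}, 7∈{6,7}

Answer: BISIMILAR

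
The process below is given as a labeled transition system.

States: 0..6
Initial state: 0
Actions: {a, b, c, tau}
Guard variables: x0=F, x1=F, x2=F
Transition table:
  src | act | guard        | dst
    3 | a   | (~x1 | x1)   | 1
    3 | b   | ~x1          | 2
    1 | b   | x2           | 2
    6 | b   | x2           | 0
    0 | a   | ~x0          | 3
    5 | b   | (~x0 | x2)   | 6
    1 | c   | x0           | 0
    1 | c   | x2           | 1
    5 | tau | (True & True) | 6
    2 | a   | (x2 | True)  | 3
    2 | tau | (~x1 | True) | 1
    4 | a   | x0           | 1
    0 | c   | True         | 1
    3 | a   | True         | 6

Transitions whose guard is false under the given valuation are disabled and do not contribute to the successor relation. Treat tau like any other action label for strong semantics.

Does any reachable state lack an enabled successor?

Reachable = {0,1,2,3,6}
  0: a→3  c→1  [2 out]
  1: ∅  [STUCK]
  2: a→3  tau→1  [2 out]
  3: a→1  a→6  b→2  [3 out]
  6: ∅  [STUCK]
Path to 1: c

Answer: DEADLOCK at state 1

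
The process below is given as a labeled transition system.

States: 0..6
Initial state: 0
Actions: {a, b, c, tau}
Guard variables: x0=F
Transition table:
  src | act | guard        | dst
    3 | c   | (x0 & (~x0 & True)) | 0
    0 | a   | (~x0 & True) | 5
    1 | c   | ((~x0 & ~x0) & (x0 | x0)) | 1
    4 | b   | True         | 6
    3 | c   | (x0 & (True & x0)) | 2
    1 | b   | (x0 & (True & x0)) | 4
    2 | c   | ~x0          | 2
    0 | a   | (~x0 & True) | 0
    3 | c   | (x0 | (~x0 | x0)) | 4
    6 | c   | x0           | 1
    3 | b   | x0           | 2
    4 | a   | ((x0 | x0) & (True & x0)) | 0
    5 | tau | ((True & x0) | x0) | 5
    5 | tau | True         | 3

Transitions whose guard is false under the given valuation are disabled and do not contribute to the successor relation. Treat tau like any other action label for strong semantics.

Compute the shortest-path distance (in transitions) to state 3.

BFS to 3:
  depth 0: {0}
  depth 1: {5}
  depth 2: {3}
first hit 3 at d=2 via a·tau

Answer: 2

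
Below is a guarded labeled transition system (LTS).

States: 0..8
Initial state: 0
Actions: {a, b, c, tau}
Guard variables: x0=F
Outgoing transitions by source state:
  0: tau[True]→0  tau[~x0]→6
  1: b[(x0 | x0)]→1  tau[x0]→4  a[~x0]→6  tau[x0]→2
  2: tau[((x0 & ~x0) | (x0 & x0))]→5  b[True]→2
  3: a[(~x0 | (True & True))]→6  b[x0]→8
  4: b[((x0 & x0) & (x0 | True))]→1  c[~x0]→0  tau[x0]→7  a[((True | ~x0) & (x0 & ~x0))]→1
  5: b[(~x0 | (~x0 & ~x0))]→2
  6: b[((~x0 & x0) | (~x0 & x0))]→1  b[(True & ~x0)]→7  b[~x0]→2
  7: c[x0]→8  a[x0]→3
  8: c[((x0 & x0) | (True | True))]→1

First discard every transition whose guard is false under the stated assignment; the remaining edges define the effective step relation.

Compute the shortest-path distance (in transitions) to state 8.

Layered search for 8:
  L0 = {0}
  L1 = {6}
  L2 = {2,7}
8 never appears.

Answer: UNREACHABLE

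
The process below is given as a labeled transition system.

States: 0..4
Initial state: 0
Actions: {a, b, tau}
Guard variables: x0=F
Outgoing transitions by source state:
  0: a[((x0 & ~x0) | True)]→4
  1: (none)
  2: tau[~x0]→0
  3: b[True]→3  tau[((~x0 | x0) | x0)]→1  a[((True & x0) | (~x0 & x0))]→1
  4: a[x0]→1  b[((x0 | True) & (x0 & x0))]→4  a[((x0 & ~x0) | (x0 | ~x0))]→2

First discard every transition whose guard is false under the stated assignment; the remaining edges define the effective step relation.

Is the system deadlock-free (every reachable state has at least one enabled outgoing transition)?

Reach set: {0,2,4}
  0: a→4  [1 exit(s)]
  2: tau→0  [1 exit(s)]
  4: a→2  [1 exit(s)]

Answer: DEADLOCK-FREE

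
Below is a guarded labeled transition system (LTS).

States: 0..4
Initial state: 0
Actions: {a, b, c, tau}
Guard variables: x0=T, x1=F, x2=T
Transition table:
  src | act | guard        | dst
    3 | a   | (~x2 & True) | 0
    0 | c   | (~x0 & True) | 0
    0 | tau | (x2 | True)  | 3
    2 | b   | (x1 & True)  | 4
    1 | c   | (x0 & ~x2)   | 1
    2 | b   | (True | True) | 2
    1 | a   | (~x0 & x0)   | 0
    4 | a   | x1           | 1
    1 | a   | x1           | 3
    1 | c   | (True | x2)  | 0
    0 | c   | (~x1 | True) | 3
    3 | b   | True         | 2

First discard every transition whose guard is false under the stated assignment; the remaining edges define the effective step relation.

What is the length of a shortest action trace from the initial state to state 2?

Answer: 2

Analysis:
BFS to 2:
  L0 = {0}
  L1 = {3}
  L2 = {2}
first hit 2 at d=2 via c·b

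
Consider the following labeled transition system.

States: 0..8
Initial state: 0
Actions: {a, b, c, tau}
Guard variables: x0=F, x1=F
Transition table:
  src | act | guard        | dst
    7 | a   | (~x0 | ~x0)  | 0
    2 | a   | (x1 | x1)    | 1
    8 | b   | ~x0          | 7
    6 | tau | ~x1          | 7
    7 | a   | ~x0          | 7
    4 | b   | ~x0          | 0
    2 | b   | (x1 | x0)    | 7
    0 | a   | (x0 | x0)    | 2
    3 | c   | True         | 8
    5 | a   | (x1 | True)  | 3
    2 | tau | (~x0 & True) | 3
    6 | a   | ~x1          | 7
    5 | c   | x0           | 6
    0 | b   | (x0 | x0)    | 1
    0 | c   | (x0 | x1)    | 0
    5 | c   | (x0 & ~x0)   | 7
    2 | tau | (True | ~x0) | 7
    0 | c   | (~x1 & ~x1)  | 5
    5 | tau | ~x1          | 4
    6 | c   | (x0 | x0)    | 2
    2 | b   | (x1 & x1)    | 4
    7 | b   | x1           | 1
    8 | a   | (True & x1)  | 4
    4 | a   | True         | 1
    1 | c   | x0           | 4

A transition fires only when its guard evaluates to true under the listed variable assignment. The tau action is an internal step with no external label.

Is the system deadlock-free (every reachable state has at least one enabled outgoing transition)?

Answer: DEADLOCK at state 1

Working:
Reach set: {0,1,3,4,5,7,8}
  0: c→5  [deg 1]
  1: ∅  [deadlock]
  3: c→8  [deg 1]
  4: a→1  b→0  [deg 2]
  5: a→3  tau→4  [deg 2]
  7: a→0  a→7  [deg 2]
  8: b→7  [deg 1]
witness 1: c·tau·a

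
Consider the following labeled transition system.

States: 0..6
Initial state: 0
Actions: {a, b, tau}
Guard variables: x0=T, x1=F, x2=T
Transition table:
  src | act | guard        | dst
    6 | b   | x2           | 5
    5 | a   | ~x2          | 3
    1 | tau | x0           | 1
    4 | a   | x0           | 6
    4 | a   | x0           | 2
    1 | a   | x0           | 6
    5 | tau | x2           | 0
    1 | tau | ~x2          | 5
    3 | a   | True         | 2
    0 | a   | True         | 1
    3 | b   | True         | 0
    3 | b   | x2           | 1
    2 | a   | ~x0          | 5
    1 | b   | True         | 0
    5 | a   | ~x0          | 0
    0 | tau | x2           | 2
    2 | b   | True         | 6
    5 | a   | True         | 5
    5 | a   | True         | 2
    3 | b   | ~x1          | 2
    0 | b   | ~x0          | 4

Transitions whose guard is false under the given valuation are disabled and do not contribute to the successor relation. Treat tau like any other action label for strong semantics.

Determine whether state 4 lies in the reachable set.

16 transition(s) survive guard evaluation.
Layer 0: {0}
Layer 1: {1,2}  now seen {0,1,2}
Layer 2: {6}  now seen {0,1,2,6}
Layer 3: {5}  now seen {0,1,2,5,6}
Reachable = {0,1,2,5,6}

Answer: UNREACHABLE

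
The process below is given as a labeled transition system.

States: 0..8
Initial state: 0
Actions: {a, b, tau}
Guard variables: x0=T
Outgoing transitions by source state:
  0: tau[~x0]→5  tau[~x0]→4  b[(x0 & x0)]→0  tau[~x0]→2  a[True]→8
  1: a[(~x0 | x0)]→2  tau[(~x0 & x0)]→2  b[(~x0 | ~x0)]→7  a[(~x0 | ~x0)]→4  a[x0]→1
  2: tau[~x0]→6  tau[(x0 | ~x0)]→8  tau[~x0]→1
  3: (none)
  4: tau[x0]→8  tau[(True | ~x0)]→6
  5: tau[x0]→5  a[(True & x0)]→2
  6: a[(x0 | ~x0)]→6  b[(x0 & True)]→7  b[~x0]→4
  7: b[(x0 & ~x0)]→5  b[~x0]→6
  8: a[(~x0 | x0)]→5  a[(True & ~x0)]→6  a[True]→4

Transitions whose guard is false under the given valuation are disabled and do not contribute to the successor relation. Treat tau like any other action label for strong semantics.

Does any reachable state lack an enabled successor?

Answer: DEADLOCK at state 7

Working:
R = {0,2,4,5,6,7,8}
  0: a→8  b→0  [2 exit(s)]
  2: tau→8  [1 exit(s)]
  4: tau→6  tau→8  [2 exit(s)]
  5: a→2  tau→5  [2 exit(s)]
  6: a→6  b→7  [2 exit(s)]
  7: ∅  [no exit]
  8: a→4  a→5  [2 exit(s)]
Path to 7: a·a·tau·b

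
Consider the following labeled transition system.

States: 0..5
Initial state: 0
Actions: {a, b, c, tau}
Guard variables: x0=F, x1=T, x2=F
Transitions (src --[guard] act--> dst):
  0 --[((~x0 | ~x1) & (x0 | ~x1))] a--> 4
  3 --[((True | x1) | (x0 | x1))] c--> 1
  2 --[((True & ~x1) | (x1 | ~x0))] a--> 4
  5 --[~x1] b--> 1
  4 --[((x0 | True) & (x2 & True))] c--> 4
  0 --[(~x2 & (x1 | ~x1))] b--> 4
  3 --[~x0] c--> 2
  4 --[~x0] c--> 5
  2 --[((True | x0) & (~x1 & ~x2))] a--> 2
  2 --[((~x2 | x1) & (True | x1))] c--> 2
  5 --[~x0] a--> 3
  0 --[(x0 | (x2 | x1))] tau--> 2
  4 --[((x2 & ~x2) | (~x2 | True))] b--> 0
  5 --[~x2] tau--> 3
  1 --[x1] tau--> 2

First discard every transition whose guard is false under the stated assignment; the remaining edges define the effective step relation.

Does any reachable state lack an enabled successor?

Reach set: {0,1,2,3,4,5}
  0: b→4  tau→2  [2 out]
  1: tau→2  [1 out]
  2: a→4  c→2  [2 out]
  3: c→1  c→2  [2 out]
  4: b→0  c→5  [2 out]
  5: a→3  tau→3  [2 out]

Answer: DEADLOCK-FREE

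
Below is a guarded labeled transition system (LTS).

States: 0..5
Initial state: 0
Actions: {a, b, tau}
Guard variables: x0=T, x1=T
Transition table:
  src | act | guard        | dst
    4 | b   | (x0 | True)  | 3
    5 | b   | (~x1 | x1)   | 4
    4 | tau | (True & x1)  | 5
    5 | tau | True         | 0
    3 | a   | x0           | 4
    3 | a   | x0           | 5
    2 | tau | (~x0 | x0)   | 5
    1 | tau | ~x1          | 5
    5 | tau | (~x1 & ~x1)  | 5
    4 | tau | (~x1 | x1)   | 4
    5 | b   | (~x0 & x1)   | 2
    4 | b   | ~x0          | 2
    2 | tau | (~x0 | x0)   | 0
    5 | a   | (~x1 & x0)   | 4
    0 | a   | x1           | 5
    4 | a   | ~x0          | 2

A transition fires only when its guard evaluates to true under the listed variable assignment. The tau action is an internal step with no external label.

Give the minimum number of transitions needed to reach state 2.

Answer: UNREACHABLE

Trace:
Layered search for 2:
  L0 = {0}
  L1 = {5}
  L2 = {4}
  L3 = {3}
2 never appears.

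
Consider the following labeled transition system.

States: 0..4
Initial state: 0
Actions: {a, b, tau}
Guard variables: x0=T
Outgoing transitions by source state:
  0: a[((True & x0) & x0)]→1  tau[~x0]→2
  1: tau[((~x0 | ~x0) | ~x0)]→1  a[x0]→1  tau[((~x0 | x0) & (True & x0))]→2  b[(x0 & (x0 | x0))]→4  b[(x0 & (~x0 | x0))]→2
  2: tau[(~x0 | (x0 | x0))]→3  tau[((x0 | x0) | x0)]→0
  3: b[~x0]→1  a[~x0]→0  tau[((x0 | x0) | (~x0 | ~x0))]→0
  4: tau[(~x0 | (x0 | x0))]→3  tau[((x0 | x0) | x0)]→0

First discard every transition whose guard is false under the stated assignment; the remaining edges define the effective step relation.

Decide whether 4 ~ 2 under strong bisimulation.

Compute ~ classes (split until stable):
  round 0: {{0,1,2,3,4}}
  round 1: {{0},{1},{2,3,4}}
  round 2: {{0},{1},{2,4},{3}}
Fixed point at round 3; 4 class(es).
class of 4: {2,4}; class of 2: {2,4}

Answer: BISIMILAR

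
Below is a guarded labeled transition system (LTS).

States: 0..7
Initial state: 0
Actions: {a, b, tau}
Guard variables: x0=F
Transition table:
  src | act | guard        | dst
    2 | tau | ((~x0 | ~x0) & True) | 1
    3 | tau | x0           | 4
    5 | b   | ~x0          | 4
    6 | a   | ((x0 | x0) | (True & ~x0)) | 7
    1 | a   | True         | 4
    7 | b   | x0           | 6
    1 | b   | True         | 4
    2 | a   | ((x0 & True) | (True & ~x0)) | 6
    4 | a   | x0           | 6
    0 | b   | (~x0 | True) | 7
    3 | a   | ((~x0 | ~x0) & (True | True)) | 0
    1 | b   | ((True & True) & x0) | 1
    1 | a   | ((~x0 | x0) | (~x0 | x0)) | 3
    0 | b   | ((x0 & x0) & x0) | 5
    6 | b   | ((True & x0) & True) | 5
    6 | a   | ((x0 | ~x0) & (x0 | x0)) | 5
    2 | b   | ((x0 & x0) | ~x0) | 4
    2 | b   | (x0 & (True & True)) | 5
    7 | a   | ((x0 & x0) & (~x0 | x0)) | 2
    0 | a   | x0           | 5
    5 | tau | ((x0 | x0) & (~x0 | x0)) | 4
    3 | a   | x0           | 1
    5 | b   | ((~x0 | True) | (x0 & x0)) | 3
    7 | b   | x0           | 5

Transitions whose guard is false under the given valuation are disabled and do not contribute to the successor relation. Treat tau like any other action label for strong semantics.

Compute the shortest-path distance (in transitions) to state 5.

BFS to 5:
  depth 0: {0}
  depth 1: {7}
5 never appears.

Answer: UNREACHABLE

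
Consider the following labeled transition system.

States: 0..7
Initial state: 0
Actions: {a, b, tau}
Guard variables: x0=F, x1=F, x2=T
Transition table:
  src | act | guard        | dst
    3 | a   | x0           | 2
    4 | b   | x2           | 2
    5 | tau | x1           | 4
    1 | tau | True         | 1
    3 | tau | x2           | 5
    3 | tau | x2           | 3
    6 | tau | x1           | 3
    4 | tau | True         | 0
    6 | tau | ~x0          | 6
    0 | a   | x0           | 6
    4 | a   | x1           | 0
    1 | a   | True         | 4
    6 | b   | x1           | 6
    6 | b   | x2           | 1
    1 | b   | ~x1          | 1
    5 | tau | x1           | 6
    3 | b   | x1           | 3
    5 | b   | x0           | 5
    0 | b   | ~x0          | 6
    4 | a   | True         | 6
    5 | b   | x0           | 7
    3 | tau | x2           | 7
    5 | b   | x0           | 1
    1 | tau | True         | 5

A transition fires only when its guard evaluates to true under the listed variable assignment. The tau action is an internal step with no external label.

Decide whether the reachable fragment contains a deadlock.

Answer: DEADLOCK at state 2

Analysis:
Reachable = {0,1,2,4,5,6}
  0: b→6  [deg 1]
  1: a→4  b→1  tau→1  tau→5  [deg 4]
  2: ∅  [no exit]
  4: a→6  b→2  tau→0  [deg 3]
  5: ∅  [no exit]
  6: b→1  tau→6  [deg 2]
Path to 2: b·b·a·b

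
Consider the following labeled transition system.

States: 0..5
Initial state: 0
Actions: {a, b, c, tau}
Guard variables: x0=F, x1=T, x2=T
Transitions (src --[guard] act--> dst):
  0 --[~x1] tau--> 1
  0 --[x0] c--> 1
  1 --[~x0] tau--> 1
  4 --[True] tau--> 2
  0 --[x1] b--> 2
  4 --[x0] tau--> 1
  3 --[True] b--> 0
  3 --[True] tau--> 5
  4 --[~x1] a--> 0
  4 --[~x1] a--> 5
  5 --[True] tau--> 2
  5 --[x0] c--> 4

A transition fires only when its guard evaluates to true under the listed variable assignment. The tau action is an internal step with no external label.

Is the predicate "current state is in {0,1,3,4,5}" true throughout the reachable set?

Inv-set: {0,1,3,4,5}
Reachable = {0,2}
  0: ok
  2: VIOLATES
reach 2 via b — violates

Answer: INVARIANT VIOLATED at state 2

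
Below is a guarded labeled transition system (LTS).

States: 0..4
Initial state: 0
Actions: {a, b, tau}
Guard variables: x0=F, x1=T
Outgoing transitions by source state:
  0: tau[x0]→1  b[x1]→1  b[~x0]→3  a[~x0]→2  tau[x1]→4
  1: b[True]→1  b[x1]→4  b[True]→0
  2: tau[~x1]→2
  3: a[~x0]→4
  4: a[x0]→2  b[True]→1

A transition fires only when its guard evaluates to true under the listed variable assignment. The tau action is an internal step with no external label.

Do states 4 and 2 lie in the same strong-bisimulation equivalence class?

Answer: NOT BISIMILAR

Analysis:
Refine partition for ~:
  round 0: {{0,1,2,3,4}}
  round 1: {{0},{1,4},{2},{3}}
  round 2: {{0},{1},{2},{3},{4}}
stable after 3 split(s): 5 block(s)
class of 4: {4}; class of 2: {2}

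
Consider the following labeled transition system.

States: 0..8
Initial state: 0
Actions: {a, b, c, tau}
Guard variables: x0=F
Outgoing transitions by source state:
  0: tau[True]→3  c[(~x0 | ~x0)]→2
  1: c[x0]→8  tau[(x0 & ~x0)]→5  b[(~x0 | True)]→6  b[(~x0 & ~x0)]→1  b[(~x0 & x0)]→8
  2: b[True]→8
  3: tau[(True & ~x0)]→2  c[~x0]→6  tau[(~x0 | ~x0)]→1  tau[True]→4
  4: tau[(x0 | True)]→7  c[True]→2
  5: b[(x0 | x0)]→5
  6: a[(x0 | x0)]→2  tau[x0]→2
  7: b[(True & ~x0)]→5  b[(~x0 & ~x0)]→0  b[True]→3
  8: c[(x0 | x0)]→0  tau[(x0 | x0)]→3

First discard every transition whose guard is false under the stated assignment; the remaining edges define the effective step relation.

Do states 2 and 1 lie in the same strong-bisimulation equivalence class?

Compute ~ classes (split until stable):
  round 0: {{0,1,2,3,4,5,6,7,8}}
  round 1: {{0,3,4},{1,2,7},{5,6,8}}
  round 2: {{0},{1},{2},{3},{4},{5,6,8},{7}}
Fixed point at round 3; 7 class(es).
[2]={2}  [1]={1}

Answer: NOT BISIMILAR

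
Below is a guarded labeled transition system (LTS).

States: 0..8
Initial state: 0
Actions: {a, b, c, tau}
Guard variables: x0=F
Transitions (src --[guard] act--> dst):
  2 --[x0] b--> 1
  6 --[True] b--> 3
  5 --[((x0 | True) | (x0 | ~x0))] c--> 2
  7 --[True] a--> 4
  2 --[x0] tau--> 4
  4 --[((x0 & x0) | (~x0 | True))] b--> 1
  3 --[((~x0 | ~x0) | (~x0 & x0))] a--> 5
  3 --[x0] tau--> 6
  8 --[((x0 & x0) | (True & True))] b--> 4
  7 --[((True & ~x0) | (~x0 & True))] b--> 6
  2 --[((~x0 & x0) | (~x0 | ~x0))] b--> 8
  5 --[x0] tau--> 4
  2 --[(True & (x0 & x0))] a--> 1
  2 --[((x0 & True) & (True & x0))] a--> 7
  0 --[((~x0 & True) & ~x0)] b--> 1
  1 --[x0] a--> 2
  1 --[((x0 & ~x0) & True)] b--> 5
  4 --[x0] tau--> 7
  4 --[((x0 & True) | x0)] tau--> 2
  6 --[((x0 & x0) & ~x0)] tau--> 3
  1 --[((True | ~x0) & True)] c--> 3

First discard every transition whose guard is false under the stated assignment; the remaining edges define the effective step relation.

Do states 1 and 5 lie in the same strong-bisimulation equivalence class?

Compute ~ classes (split until stable):
  round 0: {{0,1,2,3,4,5,6,7,8}}
  round 1: {{0,2,4,6,8},{1,5},{3},{7}}
  round 2: {{0,4},{1},{2,8},{3},{5},{6},{7}}
  round 3: {{0,4},{1},{2},{3},{5},{6},{7},{8}}
Fixed point at round 4; 8 class(es).
[1]={1}  [5]={5}

Answer: NOT BISIMILAR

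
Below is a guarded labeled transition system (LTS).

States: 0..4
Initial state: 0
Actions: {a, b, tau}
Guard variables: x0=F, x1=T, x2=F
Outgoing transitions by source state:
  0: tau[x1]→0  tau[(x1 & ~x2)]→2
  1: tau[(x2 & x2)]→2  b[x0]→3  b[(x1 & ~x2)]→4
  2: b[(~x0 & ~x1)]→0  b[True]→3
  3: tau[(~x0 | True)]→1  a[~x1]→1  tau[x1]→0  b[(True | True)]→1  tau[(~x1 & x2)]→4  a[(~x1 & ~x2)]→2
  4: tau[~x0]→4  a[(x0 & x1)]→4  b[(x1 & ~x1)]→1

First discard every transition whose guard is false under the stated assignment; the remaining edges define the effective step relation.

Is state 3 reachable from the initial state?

Answer: REACHABLE

Trace:
Guard filter leaves 8 enabled edge(s).
depth 0: {0}
depth 1: {2}  total {0,2}
depth 2: {3}  total {0,2,3}
depth 3: {1}  total {0,1,2,3}
depth 4: {4}  total {0,1,2,3,4}
Reach set: {0,1,2,3,4}
witness 3: tau·b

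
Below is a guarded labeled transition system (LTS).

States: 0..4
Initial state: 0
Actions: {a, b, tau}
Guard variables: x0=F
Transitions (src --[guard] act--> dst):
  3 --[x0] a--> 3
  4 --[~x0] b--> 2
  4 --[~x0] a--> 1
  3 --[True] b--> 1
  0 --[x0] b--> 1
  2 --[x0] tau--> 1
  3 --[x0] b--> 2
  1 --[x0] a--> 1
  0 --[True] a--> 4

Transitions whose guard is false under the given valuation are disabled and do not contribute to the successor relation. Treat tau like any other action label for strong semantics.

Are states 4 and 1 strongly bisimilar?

Answer: NOT BISIMILAR

Working:
Refine partition for ~:
  P[0] = {{0,1,2,3,4}}
  P[1] = {{0},{1,2},{3},{4}}
Fixed point at round 2; 4 class(es).
[4]={4}  [1]={1,2}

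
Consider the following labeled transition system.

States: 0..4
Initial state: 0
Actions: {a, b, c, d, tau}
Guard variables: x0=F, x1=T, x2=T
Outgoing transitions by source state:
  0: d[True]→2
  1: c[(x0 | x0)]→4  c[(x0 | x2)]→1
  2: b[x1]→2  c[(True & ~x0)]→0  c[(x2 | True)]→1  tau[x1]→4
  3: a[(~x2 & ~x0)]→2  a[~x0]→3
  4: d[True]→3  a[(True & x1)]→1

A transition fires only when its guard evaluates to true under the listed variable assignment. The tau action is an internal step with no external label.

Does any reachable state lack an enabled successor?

Answer: DEADLOCK-FREE

Analysis:
Reachable = {0,1,2,3,4}
  0: d→2  [deg 1]
  1: c→1  [deg 1]
  2: b→2  c→0  c→1  tau→4  [deg 4]
  3: a→3  [deg 1]
  4: a→1  d→3  [deg 2]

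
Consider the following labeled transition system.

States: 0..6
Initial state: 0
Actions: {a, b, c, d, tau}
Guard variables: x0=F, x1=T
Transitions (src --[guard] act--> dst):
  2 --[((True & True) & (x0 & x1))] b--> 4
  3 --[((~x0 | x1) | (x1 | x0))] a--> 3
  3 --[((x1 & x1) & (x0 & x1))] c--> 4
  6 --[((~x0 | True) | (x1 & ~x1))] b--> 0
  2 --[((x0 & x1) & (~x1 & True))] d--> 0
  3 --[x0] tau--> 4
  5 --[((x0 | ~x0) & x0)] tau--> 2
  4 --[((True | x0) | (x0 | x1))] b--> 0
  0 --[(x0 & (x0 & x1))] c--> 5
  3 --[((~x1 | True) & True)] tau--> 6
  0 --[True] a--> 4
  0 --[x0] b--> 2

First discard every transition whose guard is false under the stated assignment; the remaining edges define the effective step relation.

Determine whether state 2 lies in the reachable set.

5 transition(s) survive guard evaluation.
Layer 0: {0}
Layer 1: {4}  total {0,4}
Reach set: {0,4}

Answer: UNREACHABLE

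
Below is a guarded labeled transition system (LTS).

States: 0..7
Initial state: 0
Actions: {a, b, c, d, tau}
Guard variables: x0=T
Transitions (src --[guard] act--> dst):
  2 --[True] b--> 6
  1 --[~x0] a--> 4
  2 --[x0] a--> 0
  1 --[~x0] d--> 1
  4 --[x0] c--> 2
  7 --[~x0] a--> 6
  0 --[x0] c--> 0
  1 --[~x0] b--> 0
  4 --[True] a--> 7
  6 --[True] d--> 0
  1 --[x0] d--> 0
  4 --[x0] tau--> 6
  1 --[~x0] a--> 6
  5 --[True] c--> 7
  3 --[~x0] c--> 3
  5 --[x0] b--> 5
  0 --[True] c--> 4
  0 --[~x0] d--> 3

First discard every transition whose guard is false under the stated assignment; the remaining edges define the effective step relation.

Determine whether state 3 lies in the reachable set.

11 transition(s) survive guard evaluation.
L0 = {0}
L1 = {4}  now seen {0,4}
L2 = {2,6,7}  now seen {0,2,4,6,7}
Reachable = {0,2,4,6,7}

Answer: UNREACHABLE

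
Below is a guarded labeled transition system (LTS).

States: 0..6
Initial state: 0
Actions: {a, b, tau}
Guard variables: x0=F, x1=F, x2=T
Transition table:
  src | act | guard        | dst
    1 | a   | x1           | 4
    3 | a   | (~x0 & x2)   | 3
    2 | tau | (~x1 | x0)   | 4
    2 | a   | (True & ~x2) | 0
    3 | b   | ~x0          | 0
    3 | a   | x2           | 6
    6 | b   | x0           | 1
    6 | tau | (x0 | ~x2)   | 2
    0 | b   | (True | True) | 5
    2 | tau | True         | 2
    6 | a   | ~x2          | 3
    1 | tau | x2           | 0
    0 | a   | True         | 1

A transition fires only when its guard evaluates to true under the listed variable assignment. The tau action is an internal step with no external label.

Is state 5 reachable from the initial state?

Guard filter leaves 8 enabled edge(s).
Layer 0: {0}
Layer 1: {1,5}  now seen {0,1,5}
Reach set: {0,1,5}
trace reaching 5: b

Answer: REACHABLE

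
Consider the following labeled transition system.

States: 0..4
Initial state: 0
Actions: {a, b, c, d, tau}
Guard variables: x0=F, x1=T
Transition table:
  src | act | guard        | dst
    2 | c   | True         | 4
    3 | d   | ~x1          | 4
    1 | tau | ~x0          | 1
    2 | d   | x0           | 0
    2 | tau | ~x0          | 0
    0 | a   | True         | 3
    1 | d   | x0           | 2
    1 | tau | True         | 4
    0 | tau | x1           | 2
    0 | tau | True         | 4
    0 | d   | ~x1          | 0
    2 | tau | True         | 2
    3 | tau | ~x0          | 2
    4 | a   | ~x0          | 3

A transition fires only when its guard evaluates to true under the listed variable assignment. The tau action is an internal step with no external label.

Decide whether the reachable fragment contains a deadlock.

R = {0,2,3,4}
  0: a→3  tau→2  tau→4  [deg 3]
  2: c→4  tau→0  tau→2  [deg 3]
  3: tau→2  [deg 1]
  4: a→3  [deg 1]

Answer: DEADLOCK-FREE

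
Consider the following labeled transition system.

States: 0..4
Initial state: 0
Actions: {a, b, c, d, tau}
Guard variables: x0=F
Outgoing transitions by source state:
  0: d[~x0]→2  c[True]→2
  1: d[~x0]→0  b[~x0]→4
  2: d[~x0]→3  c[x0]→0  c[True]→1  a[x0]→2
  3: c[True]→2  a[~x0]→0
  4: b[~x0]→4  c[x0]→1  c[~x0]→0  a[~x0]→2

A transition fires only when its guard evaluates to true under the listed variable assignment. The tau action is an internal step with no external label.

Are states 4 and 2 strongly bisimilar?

Answer: NOT BISIMILAR

Trace:
Refine partition for ~:
  P[0] = {{0,1,2,3,4}}
  P[1] = {{0,2},{1},{3},{4}}
  P[2] = {{0},{1},{2},{3},{4}}
5 equivalence class(es) (converged in 3)
4∈{4}, 2∈{2}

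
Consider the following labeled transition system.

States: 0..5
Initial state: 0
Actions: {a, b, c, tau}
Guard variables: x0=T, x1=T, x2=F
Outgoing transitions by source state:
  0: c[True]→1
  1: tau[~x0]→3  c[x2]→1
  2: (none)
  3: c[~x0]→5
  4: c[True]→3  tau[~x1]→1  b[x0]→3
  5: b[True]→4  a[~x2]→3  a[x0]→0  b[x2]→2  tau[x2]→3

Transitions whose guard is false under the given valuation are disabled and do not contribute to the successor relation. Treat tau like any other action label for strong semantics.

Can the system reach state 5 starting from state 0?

Answer: UNREACHABLE

Working:
After dropping false guards: 6 live edges.
depth 0: {0}
depth 1: {1}  now seen {0,1}
Reach set: {0,1}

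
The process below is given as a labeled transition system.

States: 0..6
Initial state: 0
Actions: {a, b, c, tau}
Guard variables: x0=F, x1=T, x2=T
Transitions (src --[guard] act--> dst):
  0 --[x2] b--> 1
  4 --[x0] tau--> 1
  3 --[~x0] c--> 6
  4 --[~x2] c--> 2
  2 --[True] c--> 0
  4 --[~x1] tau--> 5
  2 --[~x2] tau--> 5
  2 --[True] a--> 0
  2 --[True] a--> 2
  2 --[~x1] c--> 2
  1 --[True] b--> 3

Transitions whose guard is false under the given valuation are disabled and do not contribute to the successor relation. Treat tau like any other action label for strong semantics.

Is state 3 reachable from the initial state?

Guard filter leaves 6 enabled edge(s).
Layer 0: {0}
Layer 1: {1}  total {0,1}
Layer 2: {3}  total {0,1,3}
Layer 3: {6}  total {0,1,3,6}
Reachable = {0,1,3,6}
trace reaching 3: b·b

Answer: REACHABLE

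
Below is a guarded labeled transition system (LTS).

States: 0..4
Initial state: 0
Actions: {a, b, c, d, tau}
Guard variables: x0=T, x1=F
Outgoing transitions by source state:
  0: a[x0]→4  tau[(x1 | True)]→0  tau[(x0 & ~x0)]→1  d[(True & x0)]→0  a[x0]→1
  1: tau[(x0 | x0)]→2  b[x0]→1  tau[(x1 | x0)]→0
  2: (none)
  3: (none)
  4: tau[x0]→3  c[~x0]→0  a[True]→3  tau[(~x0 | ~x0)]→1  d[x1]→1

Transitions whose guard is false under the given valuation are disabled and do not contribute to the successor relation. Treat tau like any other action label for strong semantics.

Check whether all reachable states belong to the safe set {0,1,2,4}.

Answer: INVARIANT VIOLATED at state 3

Working:
Safe = {0,1,2,4}
Reachable = {0,1,2,3,4}
  0: ok
  1: ok
  2: ok
  3: outside
  4: ok
reach 3 via a·tau — violates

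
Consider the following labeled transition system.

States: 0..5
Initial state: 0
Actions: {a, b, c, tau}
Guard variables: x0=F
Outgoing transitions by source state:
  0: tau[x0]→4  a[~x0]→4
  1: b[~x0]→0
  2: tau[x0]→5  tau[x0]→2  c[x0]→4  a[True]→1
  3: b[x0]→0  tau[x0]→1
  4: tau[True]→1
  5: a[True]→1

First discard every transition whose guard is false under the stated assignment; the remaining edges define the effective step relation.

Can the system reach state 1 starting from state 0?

Answer: REACHABLE

Trace:
5 transition(s) survive guard evaluation.
depth 0: {0}
depth 1: {4}  now seen {0,4}
depth 2: {1}  now seen {0,1,4}
Reach set: {0,1,4}
Path to 1: a·tau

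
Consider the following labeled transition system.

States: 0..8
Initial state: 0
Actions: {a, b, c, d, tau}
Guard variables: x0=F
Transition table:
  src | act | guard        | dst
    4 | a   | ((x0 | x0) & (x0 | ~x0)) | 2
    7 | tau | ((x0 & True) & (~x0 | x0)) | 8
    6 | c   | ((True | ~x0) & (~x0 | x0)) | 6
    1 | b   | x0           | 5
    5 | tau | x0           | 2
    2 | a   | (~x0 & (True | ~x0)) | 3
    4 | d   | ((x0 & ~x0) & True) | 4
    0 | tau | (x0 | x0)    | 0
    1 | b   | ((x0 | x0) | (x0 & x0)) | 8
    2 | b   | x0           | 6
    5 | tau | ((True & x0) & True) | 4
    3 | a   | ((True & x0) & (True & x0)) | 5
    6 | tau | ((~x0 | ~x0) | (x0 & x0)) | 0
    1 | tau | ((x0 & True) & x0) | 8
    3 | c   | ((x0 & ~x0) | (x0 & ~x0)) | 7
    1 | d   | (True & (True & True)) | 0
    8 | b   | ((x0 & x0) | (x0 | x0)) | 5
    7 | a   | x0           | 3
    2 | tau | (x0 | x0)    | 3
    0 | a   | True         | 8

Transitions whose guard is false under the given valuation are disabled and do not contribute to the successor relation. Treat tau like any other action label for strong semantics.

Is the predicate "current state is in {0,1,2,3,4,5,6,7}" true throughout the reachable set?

Answer: INVARIANT VIOLATED at state 8

Analysis:
Allowed set {0,1,2,3,4,5,6,7}
Reach set: {0,8}
  0: ✓
  8: VIOLATES
witness against invariant: a → 8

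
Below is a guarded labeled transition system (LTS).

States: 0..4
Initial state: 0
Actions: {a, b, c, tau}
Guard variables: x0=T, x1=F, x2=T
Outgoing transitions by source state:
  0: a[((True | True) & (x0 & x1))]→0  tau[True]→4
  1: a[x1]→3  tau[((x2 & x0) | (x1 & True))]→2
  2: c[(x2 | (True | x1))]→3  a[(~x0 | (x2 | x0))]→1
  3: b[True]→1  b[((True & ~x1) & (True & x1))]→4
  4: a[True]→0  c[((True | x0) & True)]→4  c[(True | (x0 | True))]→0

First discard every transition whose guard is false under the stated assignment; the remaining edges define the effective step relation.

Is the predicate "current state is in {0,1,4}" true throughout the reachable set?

Safe = {0,1,4}
Reach set: {0,4}
  0: ✓
  4: ✓

Answer: INVARIANT HOLDS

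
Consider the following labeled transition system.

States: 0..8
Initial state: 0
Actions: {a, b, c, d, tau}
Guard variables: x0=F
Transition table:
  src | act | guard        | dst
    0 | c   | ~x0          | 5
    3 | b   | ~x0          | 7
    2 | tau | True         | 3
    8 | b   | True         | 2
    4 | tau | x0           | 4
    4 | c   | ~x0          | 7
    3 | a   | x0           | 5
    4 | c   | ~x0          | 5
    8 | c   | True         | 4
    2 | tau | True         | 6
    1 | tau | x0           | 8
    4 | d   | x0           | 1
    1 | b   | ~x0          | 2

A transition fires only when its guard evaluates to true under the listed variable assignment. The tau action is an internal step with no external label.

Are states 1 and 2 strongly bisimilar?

Answer: NOT BISIMILAR

Trace:
Bisimulation quotient by refinement:
  round 0: {{0,1,2,3,4,5,6,7,8}}
  round 1: {{0,4},{1,3},{2},{5,6,7},{8}}
  round 2: {{0,4},{1},{2},{3},{5,6,7},{8}}
Fixed point at round 3; 6 class(es).
[1]={1}  [2]={2}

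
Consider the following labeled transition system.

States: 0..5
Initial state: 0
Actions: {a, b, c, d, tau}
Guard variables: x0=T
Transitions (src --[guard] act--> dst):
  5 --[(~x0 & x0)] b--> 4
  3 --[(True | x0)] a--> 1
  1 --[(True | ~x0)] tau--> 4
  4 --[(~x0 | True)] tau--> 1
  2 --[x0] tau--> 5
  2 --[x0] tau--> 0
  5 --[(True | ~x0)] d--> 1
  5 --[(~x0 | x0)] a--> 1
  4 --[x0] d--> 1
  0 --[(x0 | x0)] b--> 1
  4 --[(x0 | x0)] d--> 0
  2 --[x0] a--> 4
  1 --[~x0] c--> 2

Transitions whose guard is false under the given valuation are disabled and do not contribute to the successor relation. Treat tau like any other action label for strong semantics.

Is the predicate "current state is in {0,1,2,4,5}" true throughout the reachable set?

Answer: INVARIANT HOLDS

Analysis:
Safe = {0,1,2,4,5}
Reachable = {0,1,4}
  0: safe
  1: safe
  4: safe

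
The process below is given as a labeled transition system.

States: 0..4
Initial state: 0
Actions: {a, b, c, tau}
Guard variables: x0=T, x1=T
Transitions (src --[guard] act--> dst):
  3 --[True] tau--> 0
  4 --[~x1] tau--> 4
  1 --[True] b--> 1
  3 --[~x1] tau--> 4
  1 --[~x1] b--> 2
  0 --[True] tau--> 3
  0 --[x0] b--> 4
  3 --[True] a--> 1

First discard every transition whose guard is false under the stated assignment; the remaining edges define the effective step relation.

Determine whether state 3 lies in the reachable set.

5 transition(s) survive guard evaluation.
depth 0: {0}
depth 1: {3,4}  now seen {0,3,4}
depth 2: {1}  now seen {0,1,3,4}
R = {0,1,3,4}
Path to 3: tau

Answer: REACHABLE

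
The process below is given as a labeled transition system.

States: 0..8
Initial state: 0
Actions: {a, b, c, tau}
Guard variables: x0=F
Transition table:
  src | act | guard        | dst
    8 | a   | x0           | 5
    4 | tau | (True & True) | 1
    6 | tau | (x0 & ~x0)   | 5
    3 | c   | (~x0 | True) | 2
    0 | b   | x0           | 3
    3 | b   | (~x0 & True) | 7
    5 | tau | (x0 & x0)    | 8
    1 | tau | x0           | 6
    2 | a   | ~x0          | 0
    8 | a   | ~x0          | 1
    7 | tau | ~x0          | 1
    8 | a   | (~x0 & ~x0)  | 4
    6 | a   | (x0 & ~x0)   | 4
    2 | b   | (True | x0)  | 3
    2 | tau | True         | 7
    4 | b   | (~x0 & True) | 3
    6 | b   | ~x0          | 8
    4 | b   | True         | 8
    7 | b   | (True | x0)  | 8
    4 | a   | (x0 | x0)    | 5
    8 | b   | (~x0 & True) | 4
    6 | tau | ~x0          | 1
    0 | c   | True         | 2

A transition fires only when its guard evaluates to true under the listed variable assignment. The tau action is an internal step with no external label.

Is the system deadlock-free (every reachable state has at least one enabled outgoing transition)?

Answer: DEADLOCK at state 1

Trace:
Reach set: {0,1,2,3,4,7,8}
  0: c→2  [deg 1]
  1: ∅  [no exit]
  2: a→0  b→3  tau→7  [deg 3]
  3: b→7  c→2  [deg 2]
  4: b→3  b→8  tau→1  [deg 3]
  7: b→8  tau→1  [deg 2]
  8: a→1  a→4  b→4  [deg 3]
Path to 1: c·tau·tau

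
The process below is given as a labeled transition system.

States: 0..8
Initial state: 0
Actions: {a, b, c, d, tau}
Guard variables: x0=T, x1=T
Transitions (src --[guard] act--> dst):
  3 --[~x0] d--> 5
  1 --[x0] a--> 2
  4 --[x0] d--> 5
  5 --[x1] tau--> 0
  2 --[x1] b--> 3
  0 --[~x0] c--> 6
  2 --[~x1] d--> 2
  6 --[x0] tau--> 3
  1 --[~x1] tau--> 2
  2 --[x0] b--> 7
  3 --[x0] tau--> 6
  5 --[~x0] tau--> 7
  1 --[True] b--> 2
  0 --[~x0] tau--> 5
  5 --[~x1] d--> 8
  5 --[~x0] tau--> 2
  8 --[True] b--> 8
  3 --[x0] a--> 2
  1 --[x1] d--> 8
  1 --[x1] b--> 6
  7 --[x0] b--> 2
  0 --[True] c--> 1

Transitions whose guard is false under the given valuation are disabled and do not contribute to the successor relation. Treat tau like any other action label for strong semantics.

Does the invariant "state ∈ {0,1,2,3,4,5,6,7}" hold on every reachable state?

Safe = {0,1,2,3,4,5,6,7}
R = {0,1,2,3,6,7,8}
  0: ok
  1: ok
  2: ok
  3: ok
  6: ok
  7: ok
  8: VIOLATES
reach 8 via c·d — violates

Answer: INVARIANT VIOLATED at state 8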